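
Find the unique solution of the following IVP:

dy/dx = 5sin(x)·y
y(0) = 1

General solution: y = Ce^(-5cos(x))
Applying IC y(0) = 1:
Particular solution: y = e^(5(1-cos(x)))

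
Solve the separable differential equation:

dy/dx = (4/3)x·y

Separating variables and integrating:
ln|y| = 2x^2/3 + C

General solution: y = Ce^(2x^2/3)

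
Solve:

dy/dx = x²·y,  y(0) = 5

General solution: y = Ce^(x³/3)
Applying IC y(0) = 5:
Particular solution: y = 5e^(x³/3)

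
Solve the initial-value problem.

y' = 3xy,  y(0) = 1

General solution: y = Ce^(3x²/2)
Applying IC y(0) = 1:
Particular solution: y = e^(3x²/2)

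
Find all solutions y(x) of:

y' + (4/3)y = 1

Using integrating factor method:

General solution: y = 3/4 + Ce^(-4x/3)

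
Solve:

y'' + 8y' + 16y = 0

Characteristic equation: r² + 8r + 16 = 0
Factored: (r + 4)² = 0
Repeated root: r = -4
General solution: y = (C₁ + C₂x)e^(-4x)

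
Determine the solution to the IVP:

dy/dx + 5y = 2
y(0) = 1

General solution: y = 2/5 + Ce^(-5x)
Applying y(0) = 1: C = 1 - 2/5 = 3/5
Particular solution: y = 2/5 + (3/5)e^(-5x)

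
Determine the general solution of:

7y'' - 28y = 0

Characteristic equation: 7r² - 28 = 0
Divide by 7: r² - 4 = 0
Roots: r = 2, -2 (distinct real)
General solution: y = C₁e^(2x) + C₂e^(-2x)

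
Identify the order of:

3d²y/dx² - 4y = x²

The order is 2 (highest derivative is of order 2).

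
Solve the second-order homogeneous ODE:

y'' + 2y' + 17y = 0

Characteristic equation: r² + 2r + 17 = 0
Roots: r = -1 ± 4i (complex conjugates)
General solution: y = e^(-x)(C₁cos(4x) + C₂sin(4x))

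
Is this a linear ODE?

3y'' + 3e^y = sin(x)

No. Nonlinear (e^y is nonlinear in y)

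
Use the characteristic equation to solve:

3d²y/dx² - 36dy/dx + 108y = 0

Characteristic equation: 3r² - 36r + 108 = 0
Divide by 3: r² - 12r + 36 = 0
Factored: (r - 6)² = 0
Repeated root: r = 6
General solution: y = (C₁ + C₂x)e^(6x)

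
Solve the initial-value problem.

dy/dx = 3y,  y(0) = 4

General solution: y = Ce^(3x)
Applying IC y(0) = 4:
Particular solution: y = 4e^(3x)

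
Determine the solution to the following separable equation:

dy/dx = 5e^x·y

Separating variables and integrating:
ln|y| = 5e^x + C

General solution: y = Ce^(5e^x)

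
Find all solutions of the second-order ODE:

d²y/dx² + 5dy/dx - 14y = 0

Characteristic equation: r² + 5r - 14 = 0
Roots: r = 2, -7 (distinct real)
General solution: y = C₁e^(2x) + C₂e^(-7x)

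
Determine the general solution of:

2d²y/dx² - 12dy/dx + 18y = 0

Characteristic equation: 2r² - 12r + 18 = 0
Divide by 2: r² - 6r + 9 = 0
Factored: (r - 3)² = 0
Repeated root: r = 3
General solution: y = (C₁ + C₂x)e^(3x)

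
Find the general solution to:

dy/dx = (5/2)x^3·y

Separating variables and integrating:
ln|y| = 5x^4/8 + C

General solution: y = Ce^(5x^4/8)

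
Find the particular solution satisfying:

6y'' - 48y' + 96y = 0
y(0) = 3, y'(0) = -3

General solution: y = (C₁ + C₂x)e^(4x)
Repeated root r = 4
Applying ICs: C₁ = 3, C₂ = -15
Particular solution: y = (3 - 15x)e^(4x)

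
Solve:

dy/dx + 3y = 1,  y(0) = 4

General solution: y = 1/3 + Ce^(-3x)
Applying y(0) = 4: C = 4 - 1/3 = 11/3
Particular solution: y = 1/3 + (11/3)e^(-3x)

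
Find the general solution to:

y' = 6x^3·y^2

Separating variables and integrating:
-1/y = 3x^4/2 + C

General solution: y^-1 = (-3/2)x^4 + C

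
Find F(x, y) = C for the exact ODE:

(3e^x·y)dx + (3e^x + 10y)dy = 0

Verify exactness: ∂M/∂y = ∂N/∂x ✓
Find F(x,y) such that ∂F/∂x = M, ∂F/∂y = N
Solution: 3e^x·y + 5y² = C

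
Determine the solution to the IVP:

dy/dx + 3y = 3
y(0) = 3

General solution: y = 1 + Ce^(-3x)
Applying y(0) = 3: C = 3 - 1 = 2
Particular solution: y = 1 + 2e^(-3x)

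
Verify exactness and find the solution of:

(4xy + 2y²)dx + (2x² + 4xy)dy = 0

Verify exactness: ∂M/∂y = ∂N/∂x ✓
Find F(x,y) such that ∂F/∂x = M, ∂F/∂y = N
Solution: 2x²y + 2xy² = C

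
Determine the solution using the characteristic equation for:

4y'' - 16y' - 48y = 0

Characteristic equation: 4r² - 16r - 48 = 0
Divide by 4: r² - 4r - 12 = 0
Roots: r = 6, -2 (distinct real)
General solution: y = C₁e^(6x) + C₂e^(-2x)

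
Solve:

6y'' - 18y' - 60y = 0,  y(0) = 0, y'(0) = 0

General solution: y = C₁e^(5x) + C₂e^(-2x)
Applying ICs: C₁ = 0, C₂ = 0
Particular solution: y = 0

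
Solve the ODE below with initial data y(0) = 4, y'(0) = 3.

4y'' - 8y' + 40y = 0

General solution: y = e^x(C₁cos(3x) + C₂sin(3x))
Complex roots r = 1 ± 3i
Applying ICs: C₁ = 4, C₂ = -1/3
Particular solution: y = e^x(4cos(3x) - (1/3)sin(3x))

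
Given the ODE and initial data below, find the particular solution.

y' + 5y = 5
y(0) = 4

General solution: y = 1 + Ce^(-5x)
Applying y(0) = 4: C = 4 - 1 = 3
Particular solution: y = 1 + 3e^(-5x)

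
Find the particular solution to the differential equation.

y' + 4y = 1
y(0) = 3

General solution: y = 1/4 + Ce^(-4x)
Applying y(0) = 3: C = 3 - 1/4 = 11/4
Particular solution: y = 1/4 + (11/4)e^(-4x)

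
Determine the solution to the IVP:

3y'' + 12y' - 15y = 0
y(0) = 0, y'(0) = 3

General solution: y = C₁e^x + C₂e^(-5x)
Applying ICs: C₁ = 1/2, C₂ = -1/2
Particular solution: y = (1/2)e^x - (1/2)e^(-5x)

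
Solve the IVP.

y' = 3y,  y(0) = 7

General solution: y = Ce^(3x)
Applying IC y(0) = 7:
Particular solution: y = 7e^(3x)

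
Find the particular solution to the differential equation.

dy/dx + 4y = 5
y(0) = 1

General solution: y = 5/4 + Ce^(-4x)
Applying y(0) = 1: C = 1 - 5/4 = -1/4
Particular solution: y = 5/4 - (1/4)e^(-4x)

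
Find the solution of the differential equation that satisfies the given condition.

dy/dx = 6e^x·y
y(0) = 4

General solution: y = Ce^(6e^x)
Applying IC y(0) = 4:
Particular solution: y = 4e^(6(e^x - 1))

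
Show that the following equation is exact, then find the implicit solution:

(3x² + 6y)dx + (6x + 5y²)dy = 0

Verify exactness: ∂M/∂y = ∂N/∂x ✓
Find F(x,y) such that ∂F/∂x = M, ∂F/∂y = N
Solution: x³ + 6xy + 5y³/3 = C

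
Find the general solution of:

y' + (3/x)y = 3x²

Using integrating factor method:

General solution: y = (1/2)x^3 + Cx^(-3)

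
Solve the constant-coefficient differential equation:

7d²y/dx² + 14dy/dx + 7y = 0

Characteristic equation: 7r² + 14r + 7 = 0
Divide by 7: r² + 2r + 1 = 0
Factored: (r + 1)² = 0
Repeated root: r = -1
General solution: y = (C₁ + C₂x)e^(-x)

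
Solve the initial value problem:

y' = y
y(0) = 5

General solution: y = Ce^x
Applying IC y(0) = 5:
Particular solution: y = 5e^x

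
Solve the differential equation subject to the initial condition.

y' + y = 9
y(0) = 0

General solution: y = 9 + Ce^(-x)
Applying y(0) = 0: C = 0 - 9 = -9
Particular solution: y = 9 - 9e^(-x)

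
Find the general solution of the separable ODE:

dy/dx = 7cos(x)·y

Separating variables and integrating:
ln|y| = 7sin(x) + C

General solution: y = Ce^(7sin(x))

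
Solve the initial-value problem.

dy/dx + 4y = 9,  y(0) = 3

General solution: y = 9/4 + Ce^(-4x)
Applying y(0) = 3: C = 3 - 9/4 = 3/4
Particular solution: y = 9/4 + (3/4)e^(-4x)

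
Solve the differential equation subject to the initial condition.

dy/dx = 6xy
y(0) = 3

General solution: y = Ce^(3x²)
Applying IC y(0) = 3:
Particular solution: y = 3e^(3x²)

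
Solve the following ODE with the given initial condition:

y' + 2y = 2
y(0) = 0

General solution: y = 1 + Ce^(-2x)
Applying y(0) = 0: C = 0 - 1 = -1
Particular solution: y = 1 - e^(-2x)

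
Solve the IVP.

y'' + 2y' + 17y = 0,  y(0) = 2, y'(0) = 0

General solution: y = e^(-x)(C₁cos(4x) + C₂sin(4x))
Complex roots r = -1 ± 4i
Applying ICs: C₁ = 2, C₂ = 1/2
Particular solution: y = e^(-x)(2cos(4x) + (1/2)sin(4x))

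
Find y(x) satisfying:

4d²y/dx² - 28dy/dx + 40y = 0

Characteristic equation: 4r² - 28r + 40 = 0
Divide by 4: r² - 7r + 10 = 0
Roots: r = 2, 5 (distinct real)
General solution: y = C₁e^(2x) + C₂e^(5x)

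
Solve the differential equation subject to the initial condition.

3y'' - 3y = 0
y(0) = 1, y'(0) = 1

General solution: y = C₁e^x + C₂e^(-x)
Applying ICs: C₁ = 1, C₂ = 0
Particular solution: y = e^x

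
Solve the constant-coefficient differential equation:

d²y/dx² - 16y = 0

Characteristic equation: r² - 16 = 0
Roots: r = 4, -4 (distinct real)
General solution: y = C₁e^(4x) + C₂e^(-4x)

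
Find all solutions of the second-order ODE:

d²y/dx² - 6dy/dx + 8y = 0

Characteristic equation: r² - 6r + 8 = 0
Roots: r = 4, 2 (distinct real)
General solution: y = C₁e^(4x) + C₂e^(2x)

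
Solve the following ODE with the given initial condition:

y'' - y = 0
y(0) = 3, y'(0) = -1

General solution: y = C₁e^x + C₂e^(-x)
Applying ICs: C₁ = 1, C₂ = 2
Particular solution: y = e^x + 2e^(-x)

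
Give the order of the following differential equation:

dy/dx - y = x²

The order is 1 (highest derivative is of order 1).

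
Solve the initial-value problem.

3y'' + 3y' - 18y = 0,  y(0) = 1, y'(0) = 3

General solution: y = C₁e^(2x) + C₂e^(-3x)
Applying ICs: C₁ = 6/5, C₂ = -1/5
Particular solution: y = (6/5)e^(2x) - (1/5)e^(-3x)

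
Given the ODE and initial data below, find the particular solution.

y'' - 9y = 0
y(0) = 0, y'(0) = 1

General solution: y = C₁e^(3x) + C₂e^(-3x)
Applying ICs: C₁ = 1/6, C₂ = -1/6
Particular solution: y = (1/6)e^(3x) - (1/6)e^(-3x)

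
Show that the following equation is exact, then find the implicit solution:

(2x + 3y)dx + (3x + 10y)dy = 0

Verify exactness: ∂M/∂y = ∂N/∂x ✓
Find F(x,y) such that ∂F/∂x = M, ∂F/∂y = N
Solution: x² + 3xy + 5y² = C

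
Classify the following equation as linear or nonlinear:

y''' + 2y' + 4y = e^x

Linear (y and its derivatives appear to the first power only, no products of y terms)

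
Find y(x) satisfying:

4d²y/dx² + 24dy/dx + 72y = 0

Characteristic equation: 4r² + 24r + 72 = 0
Divide by 4: r² + 6r + 18 = 0
Roots: r = -3 ± 3i (complex conjugates)
General solution: y = e^(-3x)(C₁cos(3x) + C₂sin(3x))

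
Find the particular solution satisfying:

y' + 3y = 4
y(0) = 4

General solution: y = 4/3 + Ce^(-3x)
Applying y(0) = 4: C = 4 - 4/3 = 8/3
Particular solution: y = 4/3 + (8/3)e^(-3x)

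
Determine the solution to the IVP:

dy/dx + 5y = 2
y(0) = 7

General solution: y = 2/5 + Ce^(-5x)
Applying y(0) = 7: C = 7 - 2/5 = 33/5
Particular solution: y = 2/5 + (33/5)e^(-5x)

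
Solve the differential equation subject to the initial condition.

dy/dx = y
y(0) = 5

General solution: y = Ce^x
Applying IC y(0) = 5:
Particular solution: y = 5e^x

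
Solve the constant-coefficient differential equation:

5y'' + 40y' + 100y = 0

Characteristic equation: 5r² + 40r + 100 = 0
Divide by 5: r² + 8r + 20 = 0
Roots: r = -4 ± 2i (complex conjugates)
General solution: y = e^(-4x)(C₁cos(2x) + C₂sin(2x))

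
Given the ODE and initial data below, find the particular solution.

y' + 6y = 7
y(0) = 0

General solution: y = 7/6 + Ce^(-6x)
Applying y(0) = 0: C = 0 - 7/6 = -7/6
Particular solution: y = 7/6 - (7/6)e^(-6x)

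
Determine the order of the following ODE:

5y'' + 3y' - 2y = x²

The order is 2 (highest derivative is of order 2).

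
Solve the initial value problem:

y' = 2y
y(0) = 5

General solution: y = Ce^(2x)
Applying IC y(0) = 5:
Particular solution: y = 5e^(2x)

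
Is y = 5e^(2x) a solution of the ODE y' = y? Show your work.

Verification:
y = 5e^(2x)
y' = 10e^(2x)
But y = 5e^(2x)
y' ≠ y — the derivative does not match

No, it is not a solution.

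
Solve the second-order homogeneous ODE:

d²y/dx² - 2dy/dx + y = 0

Characteristic equation: r² - 2r + 1 = 0
Factored: (r - 1)² = 0
Repeated root: r = 1
General solution: y = (C₁ + C₂x)e^x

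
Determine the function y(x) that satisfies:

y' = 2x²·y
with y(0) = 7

General solution: y = Ce^(2x³/3)
Applying IC y(0) = 7:
Particular solution: y = 7e^(2x³/3)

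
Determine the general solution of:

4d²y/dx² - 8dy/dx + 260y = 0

Characteristic equation: 4r² - 8r + 260 = 0
Divide by 4: r² - 2r + 65 = 0
Roots: r = 1 ± 8i (complex conjugates)
General solution: y = e^x(C₁cos(8x) + C₂sin(8x))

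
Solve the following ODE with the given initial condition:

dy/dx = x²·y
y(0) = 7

General solution: y = Ce^(x³/3)
Applying IC y(0) = 7:
Particular solution: y = 7e^(x³/3)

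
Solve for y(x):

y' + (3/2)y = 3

Using integrating factor method:

General solution: y = 2 + Ce^(-3x/2)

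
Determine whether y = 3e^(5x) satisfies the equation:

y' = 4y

Verification:
y = 3e^(5x)
y' = 15e^(5x)
But 4y = 12e^(5x)
y' ≠ 4y — the derivative does not match

No, it is not a solution.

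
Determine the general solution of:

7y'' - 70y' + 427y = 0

Characteristic equation: 7r² - 70r + 427 = 0
Divide by 7: r² - 10r + 61 = 0
Roots: r = 5 ± 6i (complex conjugates)
General solution: y = e^(5x)(C₁cos(6x) + C₂sin(6x))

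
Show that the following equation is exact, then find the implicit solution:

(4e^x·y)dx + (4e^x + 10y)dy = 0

Verify exactness: ∂M/∂y = ∂N/∂x ✓
Find F(x,y) such that ∂F/∂x = M, ∂F/∂y = N
Solution: 4e^x·y + 5y² = C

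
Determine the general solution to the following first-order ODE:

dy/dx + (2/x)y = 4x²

Using integrating factor method:

General solution: y = (4/5)x^3 + Cx^(-2)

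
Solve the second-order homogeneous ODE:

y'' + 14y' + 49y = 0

Characteristic equation: r² + 14r + 49 = 0
Factored: (r + 7)² = 0
Repeated root: r = -7
General solution: y = (C₁ + C₂x)e^(-7x)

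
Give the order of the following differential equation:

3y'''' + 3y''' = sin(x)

The order is 4 (highest derivative is of order 4).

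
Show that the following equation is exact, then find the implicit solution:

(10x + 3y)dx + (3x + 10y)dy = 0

Verify exactness: ∂M/∂y = ∂N/∂x ✓
Find F(x,y) such that ∂F/∂x = M, ∂F/∂y = N
Solution: 5x² + 3xy + 5y² = C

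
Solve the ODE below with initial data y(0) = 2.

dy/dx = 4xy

General solution: y = Ce^(2x²)
Applying IC y(0) = 2:
Particular solution: y = 2e^(2x²)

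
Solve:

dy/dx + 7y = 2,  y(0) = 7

General solution: y = 2/7 + Ce^(-7x)
Applying y(0) = 7: C = 7 - 2/7 = 47/7
Particular solution: y = 2/7 + (47/7)e^(-7x)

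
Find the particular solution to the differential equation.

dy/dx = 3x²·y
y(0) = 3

General solution: y = Ce^(x³)
Applying IC y(0) = 3:
Particular solution: y = 3e^(x³)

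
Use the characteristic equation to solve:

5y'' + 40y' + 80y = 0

Characteristic equation: 5r² + 40r + 80 = 0
Divide by 5: r² + 8r + 16 = 0
Factored: (r + 4)² = 0
Repeated root: r = -4
General solution: y = (C₁ + C₂x)e^(-4x)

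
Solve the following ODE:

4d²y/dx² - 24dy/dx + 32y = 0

Characteristic equation: 4r² - 24r + 32 = 0
Divide by 4: r² - 6r + 8 = 0
Roots: r = 2, 4 (distinct real)
General solution: y = C₁e^(2x) + C₂e^(4x)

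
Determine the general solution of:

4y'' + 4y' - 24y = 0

Characteristic equation: 4r² + 4r - 24 = 0
Divide by 4: r² + r - 6 = 0
Roots: r = 2, -3 (distinct real)
General solution: y = C₁e^(2x) + C₂e^(-3x)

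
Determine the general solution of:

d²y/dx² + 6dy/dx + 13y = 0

Characteristic equation: r² + 6r + 13 = 0
Roots: r = -3 ± 2i (complex conjugates)
General solution: y = e^(-3x)(C₁cos(2x) + C₂sin(2x))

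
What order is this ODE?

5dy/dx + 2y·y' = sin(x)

The order is 1 (highest derivative is of order 1).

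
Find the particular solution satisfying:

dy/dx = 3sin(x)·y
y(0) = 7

General solution: y = Ce^(-3cos(x))
Applying IC y(0) = 7:
Particular solution: y = 7e^(3(1-cos(x)))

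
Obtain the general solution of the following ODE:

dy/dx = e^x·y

Separating variables and integrating:
ln|y| = e^x + C

General solution: y = Ce^(e^x)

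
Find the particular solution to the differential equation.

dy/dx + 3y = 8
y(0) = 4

General solution: y = 8/3 + Ce^(-3x)
Applying y(0) = 4: C = 4 - 8/3 = 4/3
Particular solution: y = 8/3 + (4/3)e^(-3x)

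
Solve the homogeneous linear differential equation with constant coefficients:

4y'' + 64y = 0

Characteristic equation: 4r² + 64 = 0
Divide by 4: r² + 16 = 0
Roots: r = ±4i (complex conjugates)
General solution: y = C₁cos(4x) + C₂sin(4x)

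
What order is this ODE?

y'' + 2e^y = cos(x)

The order is 2 (highest derivative is of order 2).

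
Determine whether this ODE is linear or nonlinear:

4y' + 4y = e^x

Linear (y and its derivatives appear to the first power only, no products of y terms)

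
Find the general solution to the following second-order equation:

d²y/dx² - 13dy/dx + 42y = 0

Characteristic equation: r² - 13r + 42 = 0
Roots: r = 7, 6 (distinct real)
General solution: y = C₁e^(7x) + C₂e^(6x)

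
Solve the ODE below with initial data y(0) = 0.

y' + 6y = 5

General solution: y = 5/6 + Ce^(-6x)
Applying y(0) = 0: C = 0 - 5/6 = -5/6
Particular solution: y = 5/6 - (5/6)e^(-6x)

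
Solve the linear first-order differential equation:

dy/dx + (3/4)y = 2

Using integrating factor method:

General solution: y = 8/3 + Ce^(-3x/4)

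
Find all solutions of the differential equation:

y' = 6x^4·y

Separating variables and integrating:
ln|y| = 6x^5/5 + C

General solution: y = Ce^(6x^5/5)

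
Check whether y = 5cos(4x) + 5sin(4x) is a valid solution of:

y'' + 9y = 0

Verification:
y'' = -80cos(4x) - 80sin(4x)
y'' + 9y ≠ 0 (frequency mismatch: got 16 instead of 9)

No, it is not a solution.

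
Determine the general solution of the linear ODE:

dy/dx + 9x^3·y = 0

Using integrating factor method:

General solution: y = Ce^(-9x^4/4)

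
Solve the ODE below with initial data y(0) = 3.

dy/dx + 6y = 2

General solution: y = 1/3 + Ce^(-6x)
Applying y(0) = 3: C = 3 - 1/3 = 8/3
Particular solution: y = 1/3 + (8/3)e^(-6x)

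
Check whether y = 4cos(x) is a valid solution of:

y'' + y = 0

Verification:
y'' = -4cos(x)
y'' + y = 0 ✓

Yes, it is a solution.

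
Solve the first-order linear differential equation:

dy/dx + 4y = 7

Using integrating factor method:

General solution: y = 7/4 + Ce^(-4x)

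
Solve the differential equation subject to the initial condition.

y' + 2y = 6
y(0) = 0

General solution: y = 3 + Ce^(-2x)
Applying y(0) = 0: C = 0 - 3 = -3
Particular solution: y = 3 - 3e^(-2x)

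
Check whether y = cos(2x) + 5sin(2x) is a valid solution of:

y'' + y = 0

Verification:
y'' = -4cos(2x) - 20sin(2x)
y'' + y ≠ 0 (frequency mismatch: got 4 instead of 1)

No, it is not a solution.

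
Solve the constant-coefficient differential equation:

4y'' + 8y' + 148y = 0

Characteristic equation: 4r² + 8r + 148 = 0
Divide by 4: r² + 2r + 37 = 0
Roots: r = -1 ± 6i (complex conjugates)
General solution: y = e^(-x)(C₁cos(6x) + C₂sin(6x))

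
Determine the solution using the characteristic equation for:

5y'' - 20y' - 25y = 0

Characteristic equation: 5r² - 20r - 25 = 0
Divide by 5: r² - 4r - 5 = 0
Roots: r = 5, -1 (distinct real)
General solution: y = C₁e^(5x) + C₂e^(-x)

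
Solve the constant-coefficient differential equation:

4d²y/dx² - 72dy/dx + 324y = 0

Characteristic equation: 4r² - 72r + 324 = 0
Divide by 4: r² - 18r + 81 = 0
Factored: (r - 9)² = 0
Repeated root: r = 9
General solution: y = (C₁ + C₂x)e^(9x)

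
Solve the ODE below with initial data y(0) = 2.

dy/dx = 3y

General solution: y = Ce^(3x)
Applying IC y(0) = 2:
Particular solution: y = 2e^(3x)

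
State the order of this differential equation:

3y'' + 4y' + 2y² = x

The order is 2 (highest derivative is of order 2).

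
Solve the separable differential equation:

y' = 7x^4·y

Separating variables and integrating:
ln|y| = 7x^5/5 + C

General solution: y = Ce^(7x^5/5)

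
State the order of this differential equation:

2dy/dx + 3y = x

The order is 1 (highest derivative is of order 1).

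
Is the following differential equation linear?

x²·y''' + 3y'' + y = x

Yes. Linear (y and its derivatives appear to the first power only, no products of y terms)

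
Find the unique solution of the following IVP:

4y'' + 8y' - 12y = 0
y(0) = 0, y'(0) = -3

General solution: y = C₁e^x + C₂e^(-3x)
Applying ICs: C₁ = -3/4, C₂ = 3/4
Particular solution: y = -(3/4)e^x + (3/4)e^(-3x)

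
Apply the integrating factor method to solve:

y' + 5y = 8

Using integrating factor method:

General solution: y = 8/5 + Ce^(-5x)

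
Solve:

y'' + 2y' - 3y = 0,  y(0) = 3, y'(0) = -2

General solution: y = C₁e^x + C₂e^(-3x)
Applying ICs: C₁ = 7/4, C₂ = 5/4
Particular solution: y = (7/4)e^x + (5/4)e^(-3x)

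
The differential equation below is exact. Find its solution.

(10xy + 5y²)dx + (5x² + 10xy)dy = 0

Verify exactness: ∂M/∂y = ∂N/∂x ✓
Find F(x,y) such that ∂F/∂x = M, ∂F/∂y = N
Solution: 5x²y + 5xy² = C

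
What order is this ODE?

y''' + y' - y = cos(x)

The order is 3 (highest derivative is of order 3).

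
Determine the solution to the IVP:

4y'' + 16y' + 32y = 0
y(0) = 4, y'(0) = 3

General solution: y = e^(-2x)(C₁cos(2x) + C₂sin(2x))
Complex roots r = -2 ± 2i
Applying ICs: C₁ = 4, C₂ = 11/2
Particular solution: y = e^(-2x)(4cos(2x) + (11/2)sin(2x))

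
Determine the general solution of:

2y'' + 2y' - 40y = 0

Characteristic equation: 2r² + 2r - 40 = 0
Divide by 2: r² + r - 20 = 0
Roots: r = 4, -5 (distinct real)
General solution: y = C₁e^(4x) + C₂e^(-5x)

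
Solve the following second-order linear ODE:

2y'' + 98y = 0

Characteristic equation: 2r² + 98 = 0
Divide by 2: r² + 49 = 0
Roots: r = ±7i (complex conjugates)
General solution: y = C₁cos(7x) + C₂sin(7x)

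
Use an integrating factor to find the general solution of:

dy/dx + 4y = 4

Using integrating factor method:

General solution: y = 1 + Ce^(-4x)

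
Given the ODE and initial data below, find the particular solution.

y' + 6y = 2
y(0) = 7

General solution: y = 1/3 + Ce^(-6x)
Applying y(0) = 7: C = 7 - 1/3 = 20/3
Particular solution: y = 1/3 + (20/3)e^(-6x)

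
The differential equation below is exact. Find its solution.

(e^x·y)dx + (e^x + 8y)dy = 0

Verify exactness: ∂M/∂y = ∂N/∂x ✓
Find F(x,y) such that ∂F/∂x = M, ∂F/∂y = N
Solution: e^x·y + 4y² = C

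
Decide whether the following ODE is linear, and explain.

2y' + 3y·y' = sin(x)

Nonlinear (product y·y')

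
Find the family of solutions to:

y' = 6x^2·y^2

Separating variables and integrating:
-1/y = 2x^3 + C

General solution: y^-1 = -2x^3 + C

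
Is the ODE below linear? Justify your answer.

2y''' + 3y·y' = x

No. Nonlinear (product y·y')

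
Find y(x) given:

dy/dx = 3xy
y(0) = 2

General solution: y = Ce^(3x²/2)
Applying IC y(0) = 2:
Particular solution: y = 2e^(3x²/2)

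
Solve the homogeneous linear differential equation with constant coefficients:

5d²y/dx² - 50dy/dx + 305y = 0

Characteristic equation: 5r² - 50r + 305 = 0
Divide by 5: r² - 10r + 61 = 0
Roots: r = 5 ± 6i (complex conjugates)
General solution: y = e^(5x)(C₁cos(6x) + C₂sin(6x))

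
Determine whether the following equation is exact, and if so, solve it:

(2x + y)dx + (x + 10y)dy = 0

Verify exactness: ∂M/∂y = ∂N/∂x ✓
Find F(x,y) such that ∂F/∂x = M, ∂F/∂y = N
Solution: x² + xy + 5y² = C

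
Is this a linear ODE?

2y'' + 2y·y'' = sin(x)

No. Nonlinear (y·y'' term)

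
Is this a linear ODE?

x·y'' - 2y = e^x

Yes. Linear (y and its derivatives appear to the first power only, no products of y terms)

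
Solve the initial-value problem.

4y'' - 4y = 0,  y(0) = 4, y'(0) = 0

General solution: y = C₁e^x + C₂e^(-x)
Applying ICs: C₁ = 2, C₂ = 2
Particular solution: y = 2e^x + 2e^(-x)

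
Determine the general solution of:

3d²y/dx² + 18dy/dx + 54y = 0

Characteristic equation: 3r² + 18r + 54 = 0
Divide by 3: r² + 6r + 18 = 0
Roots: r = -3 ± 3i (complex conjugates)
General solution: y = e^(-3x)(C₁cos(3x) + C₂sin(3x))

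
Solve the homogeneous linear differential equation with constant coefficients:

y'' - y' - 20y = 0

Characteristic equation: r² - r - 20 = 0
Roots: r = 5, -4 (distinct real)
General solution: y = C₁e^(5x) + C₂e^(-4x)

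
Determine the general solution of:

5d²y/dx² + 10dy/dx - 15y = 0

Characteristic equation: 5r² + 10r - 15 = 0
Divide by 5: r² + 2r - 3 = 0
Roots: r = 1, -3 (distinct real)
General solution: y = C₁e^x + C₂e^(-3x)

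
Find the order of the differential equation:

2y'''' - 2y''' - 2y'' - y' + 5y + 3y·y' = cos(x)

The order is 4 (highest derivative is of order 4).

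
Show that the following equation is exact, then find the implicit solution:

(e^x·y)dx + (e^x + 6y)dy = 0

Verify exactness: ∂M/∂y = ∂N/∂x ✓
Find F(x,y) such that ∂F/∂x = M, ∂F/∂y = N
Solution: e^x·y + 3y² = C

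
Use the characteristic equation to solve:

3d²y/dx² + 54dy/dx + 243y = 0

Characteristic equation: 3r² + 54r + 243 = 0
Divide by 3: r² + 18r + 81 = 0
Factored: (r + 9)² = 0
Repeated root: r = -9
General solution: y = (C₁ + C₂x)e^(-9x)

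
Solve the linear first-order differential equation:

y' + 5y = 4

Using integrating factor method:

General solution: y = 4/5 + Ce^(-5x)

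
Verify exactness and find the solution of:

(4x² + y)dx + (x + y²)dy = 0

Verify exactness: ∂M/∂y = ∂N/∂x ✓
Find F(x,y) such that ∂F/∂x = M, ∂F/∂y = N
Solution: 4x³/3 + xy + y³/3 = C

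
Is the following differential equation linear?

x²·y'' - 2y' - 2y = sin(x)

Yes. Linear (y and its derivatives appear to the first power only, no products of y terms)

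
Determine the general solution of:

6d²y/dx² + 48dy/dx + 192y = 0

Characteristic equation: 6r² + 48r + 192 = 0
Divide by 6: r² + 8r + 32 = 0
Roots: r = -4 ± 4i (complex conjugates)
General solution: y = e^(-4x)(C₁cos(4x) + C₂sin(4x))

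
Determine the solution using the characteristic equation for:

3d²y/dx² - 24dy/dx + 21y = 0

Characteristic equation: 3r² - 24r + 21 = 0
Divide by 3: r² - 8r + 7 = 0
Roots: r = 1, 7 (distinct real)
General solution: y = C₁e^x + C₂e^(7x)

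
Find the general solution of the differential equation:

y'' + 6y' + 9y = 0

Characteristic equation: r² + 6r + 9 = 0
Factored: (r + 3)² = 0
Repeated root: r = -3
General solution: y = (C₁ + C₂x)e^(-3x)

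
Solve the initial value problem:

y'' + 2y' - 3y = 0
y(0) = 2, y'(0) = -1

General solution: y = C₁e^x + C₂e^(-3x)
Applying ICs: C₁ = 5/4, C₂ = 3/4
Particular solution: y = (5/4)e^x + (3/4)e^(-3x)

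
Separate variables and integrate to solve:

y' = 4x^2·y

Separating variables and integrating:
ln|y| = 4x^3/3 + C

General solution: y = Ce^(4x^3/3)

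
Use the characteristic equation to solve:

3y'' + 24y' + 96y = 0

Characteristic equation: 3r² + 24r + 96 = 0
Divide by 3: r² + 8r + 32 = 0
Roots: r = -4 ± 4i (complex conjugates)
General solution: y = e^(-4x)(C₁cos(4x) + C₂sin(4x))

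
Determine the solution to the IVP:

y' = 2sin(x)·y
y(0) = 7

General solution: y = Ce^(-2cos(x))
Applying IC y(0) = 7:
Particular solution: y = 7e^(2(1-cos(x)))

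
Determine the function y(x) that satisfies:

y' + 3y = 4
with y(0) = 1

General solution: y = 4/3 + Ce^(-3x)
Applying y(0) = 1: C = 1 - 4/3 = -1/3
Particular solution: y = 4/3 - (1/3)e^(-3x)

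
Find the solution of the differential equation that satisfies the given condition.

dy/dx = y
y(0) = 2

General solution: y = Ce^x
Applying IC y(0) = 2:
Particular solution: y = 2e^x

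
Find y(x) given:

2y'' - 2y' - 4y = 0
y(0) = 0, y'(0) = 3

General solution: y = C₁e^(2x) + C₂e^(-x)
Applying ICs: C₁ = 1, C₂ = -1
Particular solution: y = e^(2x) - e^(-x)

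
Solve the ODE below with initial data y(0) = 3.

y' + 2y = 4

General solution: y = 2 + Ce^(-2x)
Applying y(0) = 3: C = 3 - 2 = 1
Particular solution: y = 2 + e^(-2x)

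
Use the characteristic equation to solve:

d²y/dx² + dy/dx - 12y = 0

Characteristic equation: r² + r - 12 = 0
Roots: r = 3, -4 (distinct real)
General solution: y = C₁e^(3x) + C₂e^(-4x)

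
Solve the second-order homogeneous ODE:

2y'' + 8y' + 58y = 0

Characteristic equation: 2r² + 8r + 58 = 0
Divide by 2: r² + 4r + 29 = 0
Roots: r = -2 ± 5i (complex conjugates)
General solution: y = e^(-2x)(C₁cos(5x) + C₂sin(5x))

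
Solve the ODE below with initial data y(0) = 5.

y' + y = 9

General solution: y = 9 + Ce^(-x)
Applying y(0) = 5: C = 5 - 9 = -4
Particular solution: y = 9 - 4e^(-x)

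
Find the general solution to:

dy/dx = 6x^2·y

Separating variables and integrating:
ln|y| = 2x^3 + C

General solution: y = Ce^(2x^3)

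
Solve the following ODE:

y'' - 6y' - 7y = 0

Characteristic equation: r² - 6r - 7 = 0
Roots: r = 7, -1 (distinct real)
General solution: y = C₁e^(7x) + C₂e^(-x)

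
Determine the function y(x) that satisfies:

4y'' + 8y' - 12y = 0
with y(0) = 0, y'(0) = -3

General solution: y = C₁e^x + C₂e^(-3x)
Applying ICs: C₁ = -3/4, C₂ = 3/4
Particular solution: y = -(3/4)e^x + (3/4)e^(-3x)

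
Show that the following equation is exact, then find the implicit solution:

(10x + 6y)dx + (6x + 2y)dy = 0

Verify exactness: ∂M/∂y = ∂N/∂x ✓
Find F(x,y) such that ∂F/∂x = M, ∂F/∂y = N
Solution: 5x² + 6xy + y² = C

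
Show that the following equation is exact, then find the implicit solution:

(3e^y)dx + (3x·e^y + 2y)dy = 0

Verify exactness: ∂M/∂y = ∂N/∂x ✓
Find F(x,y) such that ∂F/∂x = M, ∂F/∂y = N
Solution: 3x·e^y + y² = C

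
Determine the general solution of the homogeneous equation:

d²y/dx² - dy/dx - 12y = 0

Characteristic equation: r² - r - 12 = 0
Roots: r = 4, -3 (distinct real)
General solution: y = C₁e^(4x) + C₂e^(-3x)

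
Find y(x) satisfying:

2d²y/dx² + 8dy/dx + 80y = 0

Characteristic equation: 2r² + 8r + 80 = 0
Divide by 2: r² + 4r + 40 = 0
Roots: r = -2 ± 6i (complex conjugates)
General solution: y = e^(-2x)(C₁cos(6x) + C₂sin(6x))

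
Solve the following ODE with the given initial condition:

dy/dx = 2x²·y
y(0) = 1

General solution: y = Ce^(2x³/3)
Applying IC y(0) = 1:
Particular solution: y = e^(2x³/3)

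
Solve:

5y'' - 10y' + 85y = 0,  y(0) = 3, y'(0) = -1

General solution: y = e^x(C₁cos(4x) + C₂sin(4x))
Complex roots r = 1 ± 4i
Applying ICs: C₁ = 3, C₂ = -1
Particular solution: y = e^x(3cos(4x) - sin(4x))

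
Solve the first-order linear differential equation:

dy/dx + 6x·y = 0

Using integrating factor method:

General solution: y = Ce^(-3x^2)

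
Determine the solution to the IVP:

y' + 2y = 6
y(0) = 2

General solution: y = 3 + Ce^(-2x)
Applying y(0) = 2: C = 2 - 3 = -1
Particular solution: y = 3 - e^(-2x)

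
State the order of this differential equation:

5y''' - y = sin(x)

The order is 3 (highest derivative is of order 3).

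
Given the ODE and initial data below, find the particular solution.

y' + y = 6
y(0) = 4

General solution: y = 6 + Ce^(-x)
Applying y(0) = 4: C = 4 - 6 = -2
Particular solution: y = 6 - 2e^(-x)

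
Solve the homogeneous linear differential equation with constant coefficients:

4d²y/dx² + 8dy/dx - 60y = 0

Characteristic equation: 4r² + 8r - 60 = 0
Divide by 4: r² + 2r - 15 = 0
Roots: r = 3, -5 (distinct real)
General solution: y = C₁e^(3x) + C₂e^(-5x)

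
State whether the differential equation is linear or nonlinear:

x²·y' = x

Linear (y and its derivatives appear to the first power only, no products of y terms)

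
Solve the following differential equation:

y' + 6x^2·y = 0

Using integrating factor method:

General solution: y = Ce^(-2x^3)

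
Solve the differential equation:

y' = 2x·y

Separating variables and integrating:
ln|y| = x^2 + C

General solution: y = Ce^(x^2)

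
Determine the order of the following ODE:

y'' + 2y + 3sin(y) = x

The order is 2 (highest derivative is of order 2).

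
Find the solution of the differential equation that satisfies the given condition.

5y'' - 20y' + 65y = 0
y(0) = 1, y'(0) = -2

General solution: y = e^(2x)(C₁cos(3x) + C₂sin(3x))
Complex roots r = 2 ± 3i
Applying ICs: C₁ = 1, C₂ = -4/3
Particular solution: y = e^(2x)(cos(3x) - (4/3)sin(3x))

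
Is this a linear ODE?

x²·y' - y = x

Yes. Linear (y and its derivatives appear to the first power only, no products of y terms)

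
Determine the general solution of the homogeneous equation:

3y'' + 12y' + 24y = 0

Characteristic equation: 3r² + 12r + 24 = 0
Divide by 3: r² + 4r + 8 = 0
Roots: r = -2 ± 2i (complex conjugates)
General solution: y = e^(-2x)(C₁cos(2x) + C₂sin(2x))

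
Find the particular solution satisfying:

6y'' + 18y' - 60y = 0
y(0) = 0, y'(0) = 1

General solution: y = C₁e^(2x) + C₂e^(-5x)
Applying ICs: C₁ = 1/7, C₂ = -1/7
Particular solution: y = (1/7)e^(2x) - (1/7)e^(-5x)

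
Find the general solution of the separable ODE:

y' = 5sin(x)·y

Separating variables and integrating:
ln|y| = -5cos(x) + C

General solution: y = Ce^(-5cos(x))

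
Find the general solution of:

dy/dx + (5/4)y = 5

Using integrating factor method:

General solution: y = 4 + Ce^(-5x/4)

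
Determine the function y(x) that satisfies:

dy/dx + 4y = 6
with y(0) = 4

General solution: y = 3/2 + Ce^(-4x)
Applying y(0) = 4: C = 4 - 3/2 = 5/2
Particular solution: y = 3/2 + (5/2)e^(-4x)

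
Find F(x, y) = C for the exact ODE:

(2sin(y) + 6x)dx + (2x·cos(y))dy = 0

Verify exactness: ∂M/∂y = ∂N/∂x ✓
Find F(x,y) such that ∂F/∂x = M, ∂F/∂y = N
Solution: 2x·sin(y) + 3x² = C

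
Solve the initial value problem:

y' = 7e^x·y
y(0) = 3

General solution: y = Ce^(7e^x)
Applying IC y(0) = 3:
Particular solution: y = 3e^(7(e^x - 1))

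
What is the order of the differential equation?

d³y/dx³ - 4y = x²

The order is 3 (highest derivative is of order 3).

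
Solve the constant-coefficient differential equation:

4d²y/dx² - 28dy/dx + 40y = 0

Characteristic equation: 4r² - 28r + 40 = 0
Divide by 4: r² - 7r + 10 = 0
Roots: r = 2, 5 (distinct real)
General solution: y = C₁e^(2x) + C₂e^(5x)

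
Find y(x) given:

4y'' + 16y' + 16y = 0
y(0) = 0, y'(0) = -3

General solution: y = (C₁ + C₂x)e^(-2x)
Repeated root r = -2
Applying ICs: C₁ = 0, C₂ = -3
Particular solution: y = -3xe^(-2x)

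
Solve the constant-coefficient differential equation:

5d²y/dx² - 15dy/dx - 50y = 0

Characteristic equation: 5r² - 15r - 50 = 0
Divide by 5: r² - 3r - 10 = 0
Roots: r = 5, -2 (distinct real)
General solution: y = C₁e^(5x) + C₂e^(-2x)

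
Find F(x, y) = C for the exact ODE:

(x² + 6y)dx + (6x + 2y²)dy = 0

Verify exactness: ∂M/∂y = ∂N/∂x ✓
Find F(x,y) such that ∂F/∂x = M, ∂F/∂y = N
Solution: x³/3 + 6xy + 2y³/3 = C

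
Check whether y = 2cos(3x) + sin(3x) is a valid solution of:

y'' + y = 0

Verification:
y'' = -18cos(3x) - 9sin(3x)
y'' + y ≠ 0 (frequency mismatch: got 9 instead of 1)

No, it is not a solution.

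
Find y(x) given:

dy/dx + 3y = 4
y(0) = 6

General solution: y = 4/3 + Ce^(-3x)
Applying y(0) = 6: C = 6 - 4/3 = 14/3
Particular solution: y = 4/3 + (14/3)e^(-3x)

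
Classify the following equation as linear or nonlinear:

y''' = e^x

Linear (y and its derivatives appear to the first power only, no products of y terms)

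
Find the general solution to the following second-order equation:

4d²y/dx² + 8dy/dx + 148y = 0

Characteristic equation: 4r² + 8r + 148 = 0
Divide by 4: r² + 2r + 37 = 0
Roots: r = -1 ± 6i (complex conjugates)
General solution: y = e^(-x)(C₁cos(6x) + C₂sin(6x))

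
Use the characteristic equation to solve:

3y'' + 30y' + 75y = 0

Characteristic equation: 3r² + 30r + 75 = 0
Divide by 3: r² + 10r + 25 = 0
Factored: (r + 5)² = 0
Repeated root: r = -5
General solution: y = (C₁ + C₂x)e^(-5x)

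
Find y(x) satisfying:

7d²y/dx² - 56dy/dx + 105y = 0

Characteristic equation: 7r² - 56r + 105 = 0
Divide by 7: r² - 8r + 15 = 0
Roots: r = 5, 3 (distinct real)
General solution: y = C₁e^(5x) + C₂e^(3x)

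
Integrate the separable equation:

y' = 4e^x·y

Separating variables and integrating:
ln|y| = 4e^x + C

General solution: y = Ce^(4e^x)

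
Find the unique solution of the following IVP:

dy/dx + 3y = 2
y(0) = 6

General solution: y = 2/3 + Ce^(-3x)
Applying y(0) = 6: C = 6 - 2/3 = 16/3
Particular solution: y = 2/3 + (16/3)e^(-3x)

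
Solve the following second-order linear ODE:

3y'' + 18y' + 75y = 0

Characteristic equation: 3r² + 18r + 75 = 0
Divide by 3: r² + 6r + 25 = 0
Roots: r = -3 ± 4i (complex conjugates)
General solution: y = e^(-3x)(C₁cos(4x) + C₂sin(4x))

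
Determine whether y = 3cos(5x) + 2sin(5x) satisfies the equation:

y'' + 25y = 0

Verification:
y'' = -75cos(5x) - 50sin(5x)
y'' + 25y = 0 ✓

Yes, it is a solution.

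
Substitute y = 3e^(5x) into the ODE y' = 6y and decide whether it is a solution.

Verification:
y = 3e^(5x)
y' = 15e^(5x)
But 6y = 18e^(5x)
y' ≠ 6y — the derivative does not match

No, it is not a solution.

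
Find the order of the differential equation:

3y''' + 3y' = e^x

The order is 3 (highest derivative is of order 3).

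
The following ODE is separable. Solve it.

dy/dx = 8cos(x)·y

Separating variables and integrating:
ln|y| = 8sin(x) + C

General solution: y = Ce^(8sin(x))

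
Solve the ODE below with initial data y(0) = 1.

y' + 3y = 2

General solution: y = 2/3 + Ce^(-3x)
Applying y(0) = 1: C = 1 - 2/3 = 1/3
Particular solution: y = 2/3 + (1/3)e^(-3x)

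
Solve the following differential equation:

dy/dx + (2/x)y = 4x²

Using integrating factor method:

General solution: y = (4/5)x^3 + Cx^(-2)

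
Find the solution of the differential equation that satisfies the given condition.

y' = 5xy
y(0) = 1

General solution: y = Ce^(5x²/2)
Applying IC y(0) = 1:
Particular solution: y = e^(5x²/2)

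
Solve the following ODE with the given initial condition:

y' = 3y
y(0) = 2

General solution: y = Ce^(3x)
Applying IC y(0) = 2:
Particular solution: y = 2e^(3x)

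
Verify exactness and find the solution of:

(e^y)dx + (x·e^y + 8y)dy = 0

Verify exactness: ∂M/∂y = ∂N/∂x ✓
Find F(x,y) such that ∂F/∂x = M, ∂F/∂y = N
Solution: x·e^y + 4y² = C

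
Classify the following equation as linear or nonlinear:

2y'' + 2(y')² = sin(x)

Nonlinear ((y')² term)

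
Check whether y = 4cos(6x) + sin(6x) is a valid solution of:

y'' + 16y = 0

Verification:
y'' = -144cos(6x) - 36sin(6x)
y'' + 16y ≠ 0 (frequency mismatch: got 36 instead of 16)

No, it is not a solution.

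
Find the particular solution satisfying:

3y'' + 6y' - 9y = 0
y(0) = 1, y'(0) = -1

General solution: y = C₁e^x + C₂e^(-3x)
Applying ICs: C₁ = 1/2, C₂ = 1/2
Particular solution: y = (1/2)e^x + (1/2)e^(-3x)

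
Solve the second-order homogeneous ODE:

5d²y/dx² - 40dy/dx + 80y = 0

Characteristic equation: 5r² - 40r + 80 = 0
Divide by 5: r² - 8r + 16 = 0
Factored: (r - 4)² = 0
Repeated root: r = 4
General solution: y = (C₁ + C₂x)e^(4x)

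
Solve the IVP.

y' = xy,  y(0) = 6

General solution: y = Ce^(x²/2)
Applying IC y(0) = 6:
Particular solution: y = 6e^(x²/2)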